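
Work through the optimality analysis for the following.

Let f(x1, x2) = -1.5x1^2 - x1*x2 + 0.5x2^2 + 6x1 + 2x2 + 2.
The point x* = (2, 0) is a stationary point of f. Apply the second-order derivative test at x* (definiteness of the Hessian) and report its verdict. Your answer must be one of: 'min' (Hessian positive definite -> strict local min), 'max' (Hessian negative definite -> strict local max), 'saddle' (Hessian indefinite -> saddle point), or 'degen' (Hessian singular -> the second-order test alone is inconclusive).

Compute the Hessian H = grad^2 f:
  H = [[-3, -1], [-1, 1]]
Verify stationarity: grad f(x*) = H x* + g = (0, 0).
Eigenvalues of H: -3.2361, 1.2361.
Eigenvalues have mixed signs, so H is indefinite -> x* is a saddle point.

saddle


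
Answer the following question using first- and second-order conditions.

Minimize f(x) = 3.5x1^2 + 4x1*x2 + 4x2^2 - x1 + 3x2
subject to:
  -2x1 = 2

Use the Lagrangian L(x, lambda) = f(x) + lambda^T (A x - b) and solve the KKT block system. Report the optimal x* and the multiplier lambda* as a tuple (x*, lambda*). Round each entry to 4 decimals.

Form the Lagrangian:
  L(x, lambda) = (1/2) x^T Q x + c^T x + lambda^T (A x - b)
Stationarity (grad_x L = 0): Q x + c + A^T lambda = 0.
Primal feasibility: A x = b.

This gives the KKT block system:
  [ Q   A^T ] [ x     ]   [-c ]
  [ A    0  ] [ lambda ] = [ b ]

Solving the linear system:
  x*      = (-1, 0.125)
  lambda* = (-3.75)
  f(x*)   = 4.4375

x* = (-1, 0.125), lambda* = (-3.75)


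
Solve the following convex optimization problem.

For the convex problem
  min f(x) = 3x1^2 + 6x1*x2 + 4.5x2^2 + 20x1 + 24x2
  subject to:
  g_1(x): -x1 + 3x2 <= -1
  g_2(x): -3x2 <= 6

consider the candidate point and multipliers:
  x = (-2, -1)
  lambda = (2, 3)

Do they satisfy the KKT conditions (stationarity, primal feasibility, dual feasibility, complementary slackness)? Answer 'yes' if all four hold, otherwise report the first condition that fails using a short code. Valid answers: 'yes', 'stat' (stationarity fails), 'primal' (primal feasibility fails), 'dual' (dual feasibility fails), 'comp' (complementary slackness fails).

Gradient of f: grad f(x) = Q x + c = (2, 3)
Constraint values g_i(x) = a_i^T x - b_i:
  g_1((-2, -1)) = 0
  g_2((-2, -1)) = -3
Stationarity residual: grad f(x) + sum_i lambda_i a_i = (0, 0)
  -> stationarity OK
Primal feasibility (all g_i <= 0): OK
Dual feasibility (all lambda_i >= 0): OK
Complementary slackness (lambda_i * g_i(x) = 0 for all i): FAILS

Verdict: the first failing condition is complementary_slackness -> comp.

comp


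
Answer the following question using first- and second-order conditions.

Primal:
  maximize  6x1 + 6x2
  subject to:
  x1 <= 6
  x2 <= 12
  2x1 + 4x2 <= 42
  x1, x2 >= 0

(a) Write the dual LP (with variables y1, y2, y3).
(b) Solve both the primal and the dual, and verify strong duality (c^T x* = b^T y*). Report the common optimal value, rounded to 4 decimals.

The standard primal-dual pair for 'max c^T x s.t. A x <= b, x >= 0' is:
  Dual:  min b^T y  s.t.  A^T y >= c,  y >= 0.

So the dual LP is:
  minimize  6y1 + 12y2 + 42y3
  subject to:
    y1 + 2y3 >= 6
    y2 + 4y3 >= 6
    y1, y2, y3 >= 0

Solving the primal: x* = (6, 7.5).
  primal value c^T x* = 81.
Solving the dual: y* = (3, 0, 1.5).
  dual value b^T y* = 81.
Strong duality: c^T x* = b^T y*. Confirmed.

81


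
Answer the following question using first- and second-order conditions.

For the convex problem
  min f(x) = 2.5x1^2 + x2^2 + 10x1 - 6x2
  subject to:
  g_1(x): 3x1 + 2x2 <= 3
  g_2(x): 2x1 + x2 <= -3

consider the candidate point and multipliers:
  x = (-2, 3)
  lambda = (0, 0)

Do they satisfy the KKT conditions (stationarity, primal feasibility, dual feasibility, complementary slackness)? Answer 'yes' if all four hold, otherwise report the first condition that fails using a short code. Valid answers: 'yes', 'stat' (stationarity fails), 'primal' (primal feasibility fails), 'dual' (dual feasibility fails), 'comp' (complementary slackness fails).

Gradient of f: grad f(x) = Q x + c = (0, 0)
Constraint values g_i(x) = a_i^T x - b_i:
  g_1((-2, 3)) = -3
  g_2((-2, 3)) = 2
Stationarity residual: grad f(x) + sum_i lambda_i a_i = (0, 0)
  -> stationarity OK
Primal feasibility (all g_i <= 0): FAILS
Dual feasibility (all lambda_i >= 0): OK
Complementary slackness (lambda_i * g_i(x) = 0 for all i): OK

Verdict: the first failing condition is primal_feasibility -> primal.

primal


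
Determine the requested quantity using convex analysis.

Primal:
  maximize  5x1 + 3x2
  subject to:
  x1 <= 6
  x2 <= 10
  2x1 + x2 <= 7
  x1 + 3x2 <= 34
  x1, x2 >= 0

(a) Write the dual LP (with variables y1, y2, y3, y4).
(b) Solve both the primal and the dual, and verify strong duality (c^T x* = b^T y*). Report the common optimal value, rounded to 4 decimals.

The standard primal-dual pair for 'max c^T x s.t. A x <= b, x >= 0' is:
  Dual:  min b^T y  s.t.  A^T y >= c,  y >= 0.

So the dual LP is:
  minimize  6y1 + 10y2 + 7y3 + 34y4
  subject to:
    y1 + 2y3 + y4 >= 5
    y2 + y3 + 3y4 >= 3
    y1, y2, y3, y4 >= 0

Solving the primal: x* = (0, 7).
  primal value c^T x* = 21.
Solving the dual: y* = (0, 0, 3, 0).
  dual value b^T y* = 21.
Strong duality: c^T x* = b^T y*. Confirmed.

21


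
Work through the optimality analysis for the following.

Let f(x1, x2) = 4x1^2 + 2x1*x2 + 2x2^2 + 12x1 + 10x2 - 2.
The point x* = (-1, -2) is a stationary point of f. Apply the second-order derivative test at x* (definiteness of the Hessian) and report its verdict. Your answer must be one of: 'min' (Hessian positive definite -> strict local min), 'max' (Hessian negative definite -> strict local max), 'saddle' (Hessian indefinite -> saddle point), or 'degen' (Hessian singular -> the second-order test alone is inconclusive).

Compute the Hessian H = grad^2 f:
  H = [[8, 2], [2, 4]]
Verify stationarity: grad f(x*) = H x* + g = (0, 0).
Eigenvalues of H: 3.1716, 8.8284.
Both eigenvalues > 0, so H is positive definite -> x* is a strict local min.

min


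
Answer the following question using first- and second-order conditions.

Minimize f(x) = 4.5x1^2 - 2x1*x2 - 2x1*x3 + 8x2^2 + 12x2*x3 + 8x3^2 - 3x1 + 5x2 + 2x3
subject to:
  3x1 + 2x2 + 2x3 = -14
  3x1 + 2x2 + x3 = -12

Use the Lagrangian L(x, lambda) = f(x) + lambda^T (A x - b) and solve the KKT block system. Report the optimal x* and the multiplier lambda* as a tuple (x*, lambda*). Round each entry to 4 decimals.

Form the Lagrangian:
  L(x, lambda) = (1/2) x^T Q x + c^T x + lambda^T (A x - b)
Stationarity (grad_x L = 0): Q x + c + A^T lambda = 0.
Primal feasibility: A x = b.

This gives the KKT block system:
  [ Q   A^T ] [ x     ]   [-c ]
  [ A    0  ] [ lambda ] = [ b ]

Solving the linear system:
  x*      = (-3.1275, -0.3088, -2)
  lambda* = (18.6078, -9.7647)
  f(x*)   = 73.5858

x* = (-3.1275, -0.3088, -2), lambda* = (18.6078, -9.7647)


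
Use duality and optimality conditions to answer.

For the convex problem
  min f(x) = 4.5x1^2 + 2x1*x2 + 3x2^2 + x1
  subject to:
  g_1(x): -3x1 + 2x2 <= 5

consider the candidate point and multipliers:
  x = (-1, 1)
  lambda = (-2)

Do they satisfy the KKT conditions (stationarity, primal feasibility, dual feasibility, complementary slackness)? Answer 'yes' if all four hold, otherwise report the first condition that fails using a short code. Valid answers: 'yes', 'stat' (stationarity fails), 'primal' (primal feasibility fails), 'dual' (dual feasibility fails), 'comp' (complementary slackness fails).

Gradient of f: grad f(x) = Q x + c = (-6, 4)
Constraint values g_i(x) = a_i^T x - b_i:
  g_1((-1, 1)) = 0
Stationarity residual: grad f(x) + sum_i lambda_i a_i = (0, 0)
  -> stationarity OK
Primal feasibility (all g_i <= 0): OK
Dual feasibility (all lambda_i >= 0): FAILS
Complementary slackness (lambda_i * g_i(x) = 0 for all i): OK

Verdict: the first failing condition is dual_feasibility -> dual.

dual


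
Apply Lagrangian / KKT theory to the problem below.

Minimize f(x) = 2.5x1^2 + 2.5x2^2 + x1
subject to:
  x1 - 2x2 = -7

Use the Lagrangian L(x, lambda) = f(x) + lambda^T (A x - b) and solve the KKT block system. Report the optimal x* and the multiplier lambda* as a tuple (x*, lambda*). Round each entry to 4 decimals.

Form the Lagrangian:
  L(x, lambda) = (1/2) x^T Q x + c^T x + lambda^T (A x - b)
Stationarity (grad_x L = 0): Q x + c + A^T lambda = 0.
Primal feasibility: A x = b.

This gives the KKT block system:
  [ Q   A^T ] [ x     ]   [-c ]
  [ A    0  ] [ lambda ] = [ b ]

Solving the linear system:
  x*      = (-1.56, 2.72)
  lambda* = (6.8)
  f(x*)   = 23.02

x* = (-1.56, 2.72), lambda* = (6.8)


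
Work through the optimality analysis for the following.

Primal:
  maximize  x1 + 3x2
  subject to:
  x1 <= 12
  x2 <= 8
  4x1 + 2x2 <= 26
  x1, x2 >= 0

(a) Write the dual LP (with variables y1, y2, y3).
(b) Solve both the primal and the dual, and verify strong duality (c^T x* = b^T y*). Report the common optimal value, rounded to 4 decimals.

The standard primal-dual pair for 'max c^T x s.t. A x <= b, x >= 0' is:
  Dual:  min b^T y  s.t.  A^T y >= c,  y >= 0.

So the dual LP is:
  minimize  12y1 + 8y2 + 26y3
  subject to:
    y1 + 4y3 >= 1
    y2 + 2y3 >= 3
    y1, y2, y3 >= 0

Solving the primal: x* = (2.5, 8).
  primal value c^T x* = 26.5.
Solving the dual: y* = (0, 2.5, 0.25).
  dual value b^T y* = 26.5.
Strong duality: c^T x* = b^T y*. Confirmed.

26.5


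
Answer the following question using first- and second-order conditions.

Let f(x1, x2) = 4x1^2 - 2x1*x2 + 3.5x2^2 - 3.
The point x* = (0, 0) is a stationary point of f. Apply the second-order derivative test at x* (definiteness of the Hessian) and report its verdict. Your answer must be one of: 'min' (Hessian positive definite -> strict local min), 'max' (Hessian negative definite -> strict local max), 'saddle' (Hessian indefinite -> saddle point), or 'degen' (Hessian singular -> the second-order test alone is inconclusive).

Compute the Hessian H = grad^2 f:
  H = [[8, -2], [-2, 7]]
Verify stationarity: grad f(x*) = H x* + g = (0, 0).
Eigenvalues of H: 5.4384, 9.5616.
Both eigenvalues > 0, so H is positive definite -> x* is a strict local min.

min


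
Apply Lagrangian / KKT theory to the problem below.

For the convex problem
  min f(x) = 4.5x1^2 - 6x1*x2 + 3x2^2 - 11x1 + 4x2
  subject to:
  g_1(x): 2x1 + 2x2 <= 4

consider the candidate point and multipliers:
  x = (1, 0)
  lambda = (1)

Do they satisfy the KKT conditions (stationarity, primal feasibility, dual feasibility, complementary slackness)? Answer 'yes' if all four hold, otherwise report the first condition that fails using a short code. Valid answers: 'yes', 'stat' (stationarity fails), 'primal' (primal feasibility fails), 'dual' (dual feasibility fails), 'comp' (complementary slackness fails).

Gradient of f: grad f(x) = Q x + c = (-2, -2)
Constraint values g_i(x) = a_i^T x - b_i:
  g_1((1, 0)) = -2
Stationarity residual: grad f(x) + sum_i lambda_i a_i = (0, 0)
  -> stationarity OK
Primal feasibility (all g_i <= 0): OK
Dual feasibility (all lambda_i >= 0): OK
Complementary slackness (lambda_i * g_i(x) = 0 for all i): FAILS

Verdict: the first failing condition is complementary_slackness -> comp.

comp


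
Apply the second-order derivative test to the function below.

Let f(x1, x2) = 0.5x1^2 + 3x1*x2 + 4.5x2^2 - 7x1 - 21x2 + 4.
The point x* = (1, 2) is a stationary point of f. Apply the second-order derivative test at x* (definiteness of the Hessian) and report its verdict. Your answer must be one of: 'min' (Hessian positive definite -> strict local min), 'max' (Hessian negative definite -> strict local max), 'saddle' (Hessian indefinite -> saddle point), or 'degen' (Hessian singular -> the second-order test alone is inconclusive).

Compute the Hessian H = grad^2 f:
  H = [[1, 3], [3, 9]]
Verify stationarity: grad f(x*) = H x* + g = (0, 0).
Eigenvalues of H: 0, 10.
H has a zero eigenvalue (singular; positive semidefinite but not definite), so H is neither positive definite, negative definite, nor indefinite. The second-order test alone is inconclusive -> degen.
(Indeed, f is constant along the null direction of H through x*, so x* is not a strict local extremum.)

degen


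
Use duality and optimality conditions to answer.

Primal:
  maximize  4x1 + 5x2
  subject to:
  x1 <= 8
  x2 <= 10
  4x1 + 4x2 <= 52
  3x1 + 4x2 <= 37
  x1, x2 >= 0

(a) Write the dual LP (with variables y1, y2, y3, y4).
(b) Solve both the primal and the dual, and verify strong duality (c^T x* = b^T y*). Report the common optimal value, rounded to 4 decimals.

The standard primal-dual pair for 'max c^T x s.t. A x <= b, x >= 0' is:
  Dual:  min b^T y  s.t.  A^T y >= c,  y >= 0.

So the dual LP is:
  minimize  8y1 + 10y2 + 52y3 + 37y4
  subject to:
    y1 + 4y3 + 3y4 >= 4
    y2 + 4y3 + 4y4 >= 5
    y1, y2, y3, y4 >= 0

Solving the primal: x* = (8, 3.25).
  primal value c^T x* = 48.25.
Solving the dual: y* = (0.25, 0, 0, 1.25).
  dual value b^T y* = 48.25.
Strong duality: c^T x* = b^T y*. Confirmed.

48.25


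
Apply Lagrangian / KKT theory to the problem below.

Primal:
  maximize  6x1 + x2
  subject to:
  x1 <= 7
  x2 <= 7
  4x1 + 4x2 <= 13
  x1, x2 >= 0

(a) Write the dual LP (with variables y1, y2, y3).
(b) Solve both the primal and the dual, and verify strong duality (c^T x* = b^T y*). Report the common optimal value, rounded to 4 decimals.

The standard primal-dual pair for 'max c^T x s.t. A x <= b, x >= 0' is:
  Dual:  min b^T y  s.t.  A^T y >= c,  y >= 0.

So the dual LP is:
  minimize  7y1 + 7y2 + 13y3
  subject to:
    y1 + 4y3 >= 6
    y2 + 4y3 >= 1
    y1, y2, y3 >= 0

Solving the primal: x* = (3.25, 0).
  primal value c^T x* = 19.5.
Solving the dual: y* = (0, 0, 1.5).
  dual value b^T y* = 19.5.
Strong duality: c^T x* = b^T y*. Confirmed.

19.5


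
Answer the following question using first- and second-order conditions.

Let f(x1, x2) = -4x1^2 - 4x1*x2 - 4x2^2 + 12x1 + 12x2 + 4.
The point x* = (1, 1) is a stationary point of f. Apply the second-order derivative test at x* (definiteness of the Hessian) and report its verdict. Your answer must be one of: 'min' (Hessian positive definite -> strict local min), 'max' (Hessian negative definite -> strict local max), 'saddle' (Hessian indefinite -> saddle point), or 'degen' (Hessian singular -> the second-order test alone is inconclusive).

Compute the Hessian H = grad^2 f:
  H = [[-8, -4], [-4, -8]]
Verify stationarity: grad f(x*) = H x* + g = (0, 0).
Eigenvalues of H: -12, -4.
Both eigenvalues < 0, so H is negative definite -> x* is a strict local max.

max


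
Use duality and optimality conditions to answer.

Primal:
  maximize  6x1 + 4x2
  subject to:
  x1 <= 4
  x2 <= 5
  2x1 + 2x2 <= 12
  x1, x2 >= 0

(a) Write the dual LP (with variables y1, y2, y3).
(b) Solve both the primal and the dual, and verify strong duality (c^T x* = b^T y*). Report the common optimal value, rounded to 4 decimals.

The standard primal-dual pair for 'max c^T x s.t. A x <= b, x >= 0' is:
  Dual:  min b^T y  s.t.  A^T y >= c,  y >= 0.

So the dual LP is:
  minimize  4y1 + 5y2 + 12y3
  subject to:
    y1 + 2y3 >= 6
    y2 + 2y3 >= 4
    y1, y2, y3 >= 0

Solving the primal: x* = (4, 2).
  primal value c^T x* = 32.
Solving the dual: y* = (2, 0, 2).
  dual value b^T y* = 32.
Strong duality: c^T x* = b^T y*. Confirmed.

32


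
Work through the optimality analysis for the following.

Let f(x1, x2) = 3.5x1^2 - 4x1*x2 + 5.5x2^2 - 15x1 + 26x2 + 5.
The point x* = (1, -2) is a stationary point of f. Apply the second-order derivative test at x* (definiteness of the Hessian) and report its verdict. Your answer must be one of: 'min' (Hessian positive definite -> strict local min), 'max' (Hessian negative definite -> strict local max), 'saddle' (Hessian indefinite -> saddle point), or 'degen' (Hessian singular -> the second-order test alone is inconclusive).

Compute the Hessian H = grad^2 f:
  H = [[7, -4], [-4, 11]]
Verify stationarity: grad f(x*) = H x* + g = (0, 0).
Eigenvalues of H: 4.5279, 13.4721.
Both eigenvalues > 0, so H is positive definite -> x* is a strict local min.

min


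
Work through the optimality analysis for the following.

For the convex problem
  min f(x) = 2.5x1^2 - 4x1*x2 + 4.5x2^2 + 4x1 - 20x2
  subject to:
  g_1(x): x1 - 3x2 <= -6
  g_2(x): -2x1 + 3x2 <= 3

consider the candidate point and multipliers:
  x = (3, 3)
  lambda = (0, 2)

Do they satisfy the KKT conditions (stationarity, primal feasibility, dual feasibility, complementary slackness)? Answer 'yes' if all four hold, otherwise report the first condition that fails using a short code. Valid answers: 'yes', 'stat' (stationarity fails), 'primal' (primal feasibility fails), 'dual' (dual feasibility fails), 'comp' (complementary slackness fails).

Gradient of f: grad f(x) = Q x + c = (7, -5)
Constraint values g_i(x) = a_i^T x - b_i:
  g_1((3, 3)) = 0
  g_2((3, 3)) = 0
Stationarity residual: grad f(x) + sum_i lambda_i a_i = (3, 1)
  -> stationarity FAILS
Primal feasibility (all g_i <= 0): OK
Dual feasibility (all lambda_i >= 0): OK
Complementary slackness (lambda_i * g_i(x) = 0 for all i): OK

Verdict: the first failing condition is stationarity -> stat.

stat


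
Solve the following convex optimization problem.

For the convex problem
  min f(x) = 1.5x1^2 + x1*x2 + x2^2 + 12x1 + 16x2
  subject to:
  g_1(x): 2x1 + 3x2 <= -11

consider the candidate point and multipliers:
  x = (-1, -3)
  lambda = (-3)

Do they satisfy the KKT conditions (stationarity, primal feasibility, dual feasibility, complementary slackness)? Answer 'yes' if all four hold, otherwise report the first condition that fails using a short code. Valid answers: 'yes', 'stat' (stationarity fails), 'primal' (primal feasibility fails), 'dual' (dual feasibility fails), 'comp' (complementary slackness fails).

Gradient of f: grad f(x) = Q x + c = (6, 9)
Constraint values g_i(x) = a_i^T x - b_i:
  g_1((-1, -3)) = 0
Stationarity residual: grad f(x) + sum_i lambda_i a_i = (0, 0)
  -> stationarity OK
Primal feasibility (all g_i <= 0): OK
Dual feasibility (all lambda_i >= 0): FAILS
Complementary slackness (lambda_i * g_i(x) = 0 for all i): OK

Verdict: the first failing condition is dual_feasibility -> dual.

dual


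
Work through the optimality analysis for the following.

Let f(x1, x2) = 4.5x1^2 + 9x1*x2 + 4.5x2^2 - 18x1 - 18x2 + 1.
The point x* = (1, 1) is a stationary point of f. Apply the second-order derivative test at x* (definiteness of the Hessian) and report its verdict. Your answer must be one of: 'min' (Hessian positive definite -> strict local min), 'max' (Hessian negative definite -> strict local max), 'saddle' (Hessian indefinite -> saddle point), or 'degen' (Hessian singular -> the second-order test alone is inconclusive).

Compute the Hessian H = grad^2 f:
  H = [[9, 9], [9, 9]]
Verify stationarity: grad f(x*) = H x* + g = (0, 0).
Eigenvalues of H: 0, 18.
H has a zero eigenvalue (singular; positive semidefinite but not definite), so H is neither positive definite, negative definite, nor indefinite. The second-order test alone is inconclusive -> degen.
(Indeed, f is constant along the null direction of H through x*, so x* is not a strict local extremum.)

degen


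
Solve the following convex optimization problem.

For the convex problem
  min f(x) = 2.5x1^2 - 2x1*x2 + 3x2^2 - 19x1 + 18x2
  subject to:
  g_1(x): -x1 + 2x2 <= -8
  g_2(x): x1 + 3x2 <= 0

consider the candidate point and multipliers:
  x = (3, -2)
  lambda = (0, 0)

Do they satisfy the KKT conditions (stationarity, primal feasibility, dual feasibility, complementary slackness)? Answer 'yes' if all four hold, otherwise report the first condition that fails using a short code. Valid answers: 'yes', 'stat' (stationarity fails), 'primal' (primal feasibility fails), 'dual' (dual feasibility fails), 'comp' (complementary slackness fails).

Gradient of f: grad f(x) = Q x + c = (0, 0)
Constraint values g_i(x) = a_i^T x - b_i:
  g_1((3, -2)) = 1
  g_2((3, -2)) = -3
Stationarity residual: grad f(x) + sum_i lambda_i a_i = (0, 0)
  -> stationarity OK
Primal feasibility (all g_i <= 0): FAILS
Dual feasibility (all lambda_i >= 0): OK
Complementary slackness (lambda_i * g_i(x) = 0 for all i): OK

Verdict: the first failing condition is primal_feasibility -> primal.

primal


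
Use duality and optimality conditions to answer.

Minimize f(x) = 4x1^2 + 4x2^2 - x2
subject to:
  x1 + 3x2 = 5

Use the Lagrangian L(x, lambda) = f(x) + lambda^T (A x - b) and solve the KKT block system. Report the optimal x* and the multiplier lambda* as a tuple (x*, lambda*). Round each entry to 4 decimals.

Form the Lagrangian:
  L(x, lambda) = (1/2) x^T Q x + c^T x + lambda^T (A x - b)
Stationarity (grad_x L = 0): Q x + c + A^T lambda = 0.
Primal feasibility: A x = b.

This gives the KKT block system:
  [ Q   A^T ] [ x     ]   [-c ]
  [ A    0  ] [ lambda ] = [ b ]

Solving the linear system:
  x*      = (0.4625, 1.5125)
  lambda* = (-3.7)
  f(x*)   = 8.4938

x* = (0.4625, 1.5125), lambda* = (-3.7)


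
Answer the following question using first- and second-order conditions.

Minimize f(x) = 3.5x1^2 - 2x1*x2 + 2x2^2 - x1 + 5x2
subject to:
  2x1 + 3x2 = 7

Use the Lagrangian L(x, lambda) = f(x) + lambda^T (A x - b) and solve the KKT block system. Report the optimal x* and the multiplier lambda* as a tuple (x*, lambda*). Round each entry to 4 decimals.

Form the Lagrangian:
  L(x, lambda) = (1/2) x^T Q x + c^T x + lambda^T (A x - b)
Stationarity (grad_x L = 0): Q x + c + A^T lambda = 0.
Primal feasibility: A x = b.

This gives the KKT block system:
  [ Q   A^T ] [ x     ]   [-c ]
  [ A    0  ] [ lambda ] = [ b ]

Solving the linear system:
  x*      = (1.3301, 1.4466)
  lambda* = (-2.7087)
  f(x*)   = 12.432

x* = (1.3301, 1.4466), lambda* = (-2.7087)


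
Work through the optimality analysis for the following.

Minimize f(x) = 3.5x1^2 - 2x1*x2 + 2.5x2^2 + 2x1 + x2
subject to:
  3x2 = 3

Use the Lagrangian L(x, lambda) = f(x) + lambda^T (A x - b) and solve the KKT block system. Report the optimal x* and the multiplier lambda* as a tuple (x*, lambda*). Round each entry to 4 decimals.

Form the Lagrangian:
  L(x, lambda) = (1/2) x^T Q x + c^T x + lambda^T (A x - b)
Stationarity (grad_x L = 0): Q x + c + A^T lambda = 0.
Primal feasibility: A x = b.

This gives the KKT block system:
  [ Q   A^T ] [ x     ]   [-c ]
  [ A    0  ] [ lambda ] = [ b ]

Solving the linear system:
  x*      = (0, 1)
  lambda* = (-2)
  f(x*)   = 3.5

x* = (0, 1), lambda* = (-2)


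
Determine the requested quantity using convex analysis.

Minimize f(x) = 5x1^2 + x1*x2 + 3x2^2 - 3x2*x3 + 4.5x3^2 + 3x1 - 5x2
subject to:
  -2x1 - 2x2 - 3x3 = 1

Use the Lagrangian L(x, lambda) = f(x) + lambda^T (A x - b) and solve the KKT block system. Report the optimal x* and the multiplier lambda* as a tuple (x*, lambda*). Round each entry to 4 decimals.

Form the Lagrangian:
  L(x, lambda) = (1/2) x^T Q x + c^T x + lambda^T (A x - b)
Stationarity (grad_x L = 0): Q x + c + A^T lambda = 0.
Primal feasibility: A x = b.

This gives the KKT block system:
  [ Q   A^T ] [ x     ]   [-c ]
  [ A    0  ] [ lambda ] = [ b ]

Solving the linear system:
  x*      = (-0.5714, 0.4286, -0.2381)
  lambda* = (-1.1429)
  f(x*)   = -1.3571

x* = (-0.5714, 0.4286, -0.2381), lambda* = (-1.1429)


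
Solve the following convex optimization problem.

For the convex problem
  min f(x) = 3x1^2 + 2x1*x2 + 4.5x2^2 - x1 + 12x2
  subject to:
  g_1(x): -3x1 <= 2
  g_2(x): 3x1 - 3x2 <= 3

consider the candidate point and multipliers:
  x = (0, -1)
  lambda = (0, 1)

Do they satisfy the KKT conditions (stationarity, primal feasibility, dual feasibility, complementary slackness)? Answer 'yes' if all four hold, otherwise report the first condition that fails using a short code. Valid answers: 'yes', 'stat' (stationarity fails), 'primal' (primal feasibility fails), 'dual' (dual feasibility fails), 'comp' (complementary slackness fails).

Gradient of f: grad f(x) = Q x + c = (-3, 3)
Constraint values g_i(x) = a_i^T x - b_i:
  g_1((0, -1)) = -2
  g_2((0, -1)) = 0
Stationarity residual: grad f(x) + sum_i lambda_i a_i = (0, 0)
  -> stationarity OK
Primal feasibility (all g_i <= 0): OK
Dual feasibility (all lambda_i >= 0): OK
Complementary slackness (lambda_i * g_i(x) = 0 for all i): OK

Verdict: yes, KKT holds.

yes


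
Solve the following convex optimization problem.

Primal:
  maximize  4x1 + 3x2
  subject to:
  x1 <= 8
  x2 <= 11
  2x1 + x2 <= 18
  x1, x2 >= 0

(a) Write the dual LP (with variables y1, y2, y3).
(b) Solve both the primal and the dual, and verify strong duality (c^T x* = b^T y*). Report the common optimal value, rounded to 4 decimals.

The standard primal-dual pair for 'max c^T x s.t. A x <= b, x >= 0' is:
  Dual:  min b^T y  s.t.  A^T y >= c,  y >= 0.

So the dual LP is:
  minimize  8y1 + 11y2 + 18y3
  subject to:
    y1 + 2y3 >= 4
    y2 + y3 >= 3
    y1, y2, y3 >= 0

Solving the primal: x* = (3.5, 11).
  primal value c^T x* = 47.
Solving the dual: y* = (0, 1, 2).
  dual value b^T y* = 47.
Strong duality: c^T x* = b^T y*. Confirmed.

47


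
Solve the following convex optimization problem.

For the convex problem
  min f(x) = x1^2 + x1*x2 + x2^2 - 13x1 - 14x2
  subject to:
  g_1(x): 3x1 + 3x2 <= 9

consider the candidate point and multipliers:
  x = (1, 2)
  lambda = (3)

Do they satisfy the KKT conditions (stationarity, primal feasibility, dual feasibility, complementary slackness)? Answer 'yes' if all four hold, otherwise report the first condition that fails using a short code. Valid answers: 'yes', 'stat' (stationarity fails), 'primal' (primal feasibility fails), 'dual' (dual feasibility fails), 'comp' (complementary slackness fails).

Gradient of f: grad f(x) = Q x + c = (-9, -9)
Constraint values g_i(x) = a_i^T x - b_i:
  g_1((1, 2)) = 0
Stationarity residual: grad f(x) + sum_i lambda_i a_i = (0, 0)
  -> stationarity OK
Primal feasibility (all g_i <= 0): OK
Dual feasibility (all lambda_i >= 0): OK
Complementary slackness (lambda_i * g_i(x) = 0 for all i): OK

Verdict: yes, KKT holds.

yes


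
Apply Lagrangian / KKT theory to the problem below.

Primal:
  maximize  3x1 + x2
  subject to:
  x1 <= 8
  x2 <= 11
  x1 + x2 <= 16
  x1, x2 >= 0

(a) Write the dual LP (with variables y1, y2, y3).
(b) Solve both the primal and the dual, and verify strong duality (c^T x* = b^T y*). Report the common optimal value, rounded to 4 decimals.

The standard primal-dual pair for 'max c^T x s.t. A x <= b, x >= 0' is:
  Dual:  min b^T y  s.t.  A^T y >= c,  y >= 0.

So the dual LP is:
  minimize  8y1 + 11y2 + 16y3
  subject to:
    y1 + y3 >= 3
    y2 + y3 >= 1
    y1, y2, y3 >= 0

Solving the primal: x* = (8, 8).
  primal value c^T x* = 32.
Solving the dual: y* = (2, 0, 1).
  dual value b^T y* = 32.
Strong duality: c^T x* = b^T y*. Confirmed.

32


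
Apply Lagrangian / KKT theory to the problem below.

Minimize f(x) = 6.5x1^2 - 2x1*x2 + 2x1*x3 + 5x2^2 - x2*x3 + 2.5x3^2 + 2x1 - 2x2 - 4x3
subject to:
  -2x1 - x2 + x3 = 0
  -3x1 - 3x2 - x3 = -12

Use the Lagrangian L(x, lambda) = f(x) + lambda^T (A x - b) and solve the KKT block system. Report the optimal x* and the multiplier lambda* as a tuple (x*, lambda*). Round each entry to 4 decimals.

Form the Lagrangian:
  L(x, lambda) = (1/2) x^T Q x + c^T x + lambda^T (A x - b)
Stationarity (grad_x L = 0): Q x + c + A^T lambda = 0.
Primal feasibility: A x = b.

This gives the KKT block system:
  [ Q   A^T ] [ x     ]   [-c ]
  [ A    0  ] [ lambda ] = [ b ]

Solving the linear system:
  x*      = (0.5628, 2.2965, 3.4221)
  lambda* = (-4.8502, 7.0893)
  f(x*)   = 33.9576

x* = (0.5628, 2.2965, 3.4221), lambda* = (-4.8502, 7.0893)


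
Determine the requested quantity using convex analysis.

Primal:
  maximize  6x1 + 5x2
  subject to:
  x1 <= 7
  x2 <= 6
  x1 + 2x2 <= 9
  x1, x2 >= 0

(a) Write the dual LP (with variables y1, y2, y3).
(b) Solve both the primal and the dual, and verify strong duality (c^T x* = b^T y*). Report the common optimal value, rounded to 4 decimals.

The standard primal-dual pair for 'max c^T x s.t. A x <= b, x >= 0' is:
  Dual:  min b^T y  s.t.  A^T y >= c,  y >= 0.

So the dual LP is:
  minimize  7y1 + 6y2 + 9y3
  subject to:
    y1 + y3 >= 6
    y2 + 2y3 >= 5
    y1, y2, y3 >= 0

Solving the primal: x* = (7, 1).
  primal value c^T x* = 47.
Solving the dual: y* = (3.5, 0, 2.5).
  dual value b^T y* = 47.
Strong duality: c^T x* = b^T y*. Confirmed.

47


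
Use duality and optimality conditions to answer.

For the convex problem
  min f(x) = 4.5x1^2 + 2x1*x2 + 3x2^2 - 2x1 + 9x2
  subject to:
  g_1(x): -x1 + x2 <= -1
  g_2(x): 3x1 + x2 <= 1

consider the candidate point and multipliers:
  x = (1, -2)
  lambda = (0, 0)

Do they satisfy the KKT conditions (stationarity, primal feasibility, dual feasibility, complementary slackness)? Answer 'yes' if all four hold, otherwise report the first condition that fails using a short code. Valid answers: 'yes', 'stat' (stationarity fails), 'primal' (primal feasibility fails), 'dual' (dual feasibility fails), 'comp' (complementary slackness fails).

Gradient of f: grad f(x) = Q x + c = (3, -1)
Constraint values g_i(x) = a_i^T x - b_i:
  g_1((1, -2)) = -2
  g_2((1, -2)) = 0
Stationarity residual: grad f(x) + sum_i lambda_i a_i = (3, -1)
  -> stationarity FAILS
Primal feasibility (all g_i <= 0): OK
Dual feasibility (all lambda_i >= 0): OK
Complementary slackness (lambda_i * g_i(x) = 0 for all i): OK

Verdict: the first failing condition is stationarity -> stat.

stat


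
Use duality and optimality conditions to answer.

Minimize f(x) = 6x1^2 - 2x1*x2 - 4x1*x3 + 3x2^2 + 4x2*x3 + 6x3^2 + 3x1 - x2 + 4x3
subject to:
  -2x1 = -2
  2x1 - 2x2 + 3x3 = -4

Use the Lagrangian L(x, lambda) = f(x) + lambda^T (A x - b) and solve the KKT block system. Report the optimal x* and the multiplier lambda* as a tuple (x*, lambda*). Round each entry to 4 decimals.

Form the Lagrangian:
  L(x, lambda) = (1/2) x^T Q x + c^T x + lambda^T (A x - b)
Stationarity (grad_x L = 0): Q x + c + A^T lambda = 0.
Primal feasibility: A x = b.

This gives the KKT block system:
  [ Q   A^T ] [ x     ]   [-c ]
  [ A    0  ] [ lambda ] = [ b ]

Solving the linear system:
  x*      = (1, 1.62, -0.92)
  lambda* = (9.24, 1.52)
  f(x*)   = 11.13

x* = (1, 1.62, -0.92), lambda* = (9.24, 1.52)


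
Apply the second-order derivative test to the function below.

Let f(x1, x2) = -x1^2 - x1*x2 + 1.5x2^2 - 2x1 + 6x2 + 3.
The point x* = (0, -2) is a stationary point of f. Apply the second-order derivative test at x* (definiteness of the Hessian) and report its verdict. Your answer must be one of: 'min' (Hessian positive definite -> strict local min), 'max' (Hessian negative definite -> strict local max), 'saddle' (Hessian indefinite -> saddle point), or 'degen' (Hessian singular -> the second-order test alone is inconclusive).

Compute the Hessian H = grad^2 f:
  H = [[-2, -1], [-1, 3]]
Verify stationarity: grad f(x*) = H x* + g = (0, 0).
Eigenvalues of H: -2.1926, 3.1926.
Eigenvalues have mixed signs, so H is indefinite -> x* is a saddle point.

saddle


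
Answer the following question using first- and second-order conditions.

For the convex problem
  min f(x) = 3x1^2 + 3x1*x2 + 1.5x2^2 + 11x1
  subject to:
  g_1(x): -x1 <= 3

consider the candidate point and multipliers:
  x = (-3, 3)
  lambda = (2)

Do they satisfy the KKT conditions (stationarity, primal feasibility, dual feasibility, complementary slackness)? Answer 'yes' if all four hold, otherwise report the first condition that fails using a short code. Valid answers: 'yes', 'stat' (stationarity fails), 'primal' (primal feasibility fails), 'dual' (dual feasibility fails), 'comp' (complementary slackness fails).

Gradient of f: grad f(x) = Q x + c = (2, 0)
Constraint values g_i(x) = a_i^T x - b_i:
  g_1((-3, 3)) = 0
Stationarity residual: grad f(x) + sum_i lambda_i a_i = (0, 0)
  -> stationarity OK
Primal feasibility (all g_i <= 0): OK
Dual feasibility (all lambda_i >= 0): OK
Complementary slackness (lambda_i * g_i(x) = 0 for all i): OK

Verdict: yes, KKT holds.

yes


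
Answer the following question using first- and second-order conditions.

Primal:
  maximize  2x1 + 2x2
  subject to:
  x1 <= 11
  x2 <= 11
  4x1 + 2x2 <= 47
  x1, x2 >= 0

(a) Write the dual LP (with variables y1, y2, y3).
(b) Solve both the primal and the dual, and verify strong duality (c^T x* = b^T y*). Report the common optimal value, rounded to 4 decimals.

The standard primal-dual pair for 'max c^T x s.t. A x <= b, x >= 0' is:
  Dual:  min b^T y  s.t.  A^T y >= c,  y >= 0.

So the dual LP is:
  minimize  11y1 + 11y2 + 47y3
  subject to:
    y1 + 4y3 >= 2
    y2 + 2y3 >= 2
    y1, y2, y3 >= 0

Solving the primal: x* = (6.25, 11).
  primal value c^T x* = 34.5.
Solving the dual: y* = (0, 1, 0.5).
  dual value b^T y* = 34.5.
Strong duality: c^T x* = b^T y*. Confirmed.

34.5


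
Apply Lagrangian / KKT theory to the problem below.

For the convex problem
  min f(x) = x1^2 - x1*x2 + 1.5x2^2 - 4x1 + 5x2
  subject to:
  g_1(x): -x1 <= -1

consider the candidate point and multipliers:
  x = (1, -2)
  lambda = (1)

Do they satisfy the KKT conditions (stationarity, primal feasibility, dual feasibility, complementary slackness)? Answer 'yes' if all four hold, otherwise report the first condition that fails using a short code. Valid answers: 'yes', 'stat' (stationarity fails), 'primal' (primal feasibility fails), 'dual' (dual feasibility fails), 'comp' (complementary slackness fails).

Gradient of f: grad f(x) = Q x + c = (0, -2)
Constraint values g_i(x) = a_i^T x - b_i:
  g_1((1, -2)) = 0
Stationarity residual: grad f(x) + sum_i lambda_i a_i = (-1, -2)
  -> stationarity FAILS
Primal feasibility (all g_i <= 0): OK
Dual feasibility (all lambda_i >= 0): OK
Complementary slackness (lambda_i * g_i(x) = 0 for all i): OK

Verdict: the first failing condition is stationarity -> stat.

stat


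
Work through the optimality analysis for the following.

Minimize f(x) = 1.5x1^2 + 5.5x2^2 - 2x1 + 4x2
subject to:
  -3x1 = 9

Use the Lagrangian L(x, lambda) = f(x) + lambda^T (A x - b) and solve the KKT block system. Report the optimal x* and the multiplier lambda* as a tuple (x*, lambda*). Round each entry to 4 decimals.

Form the Lagrangian:
  L(x, lambda) = (1/2) x^T Q x + c^T x + lambda^T (A x - b)
Stationarity (grad_x L = 0): Q x + c + A^T lambda = 0.
Primal feasibility: A x = b.

This gives the KKT block system:
  [ Q   A^T ] [ x     ]   [-c ]
  [ A    0  ] [ lambda ] = [ b ]

Solving the linear system:
  x*      = (-3, -0.3636)
  lambda* = (-3.6667)
  f(x*)   = 18.7727

x* = (-3, -0.3636), lambda* = (-3.6667)


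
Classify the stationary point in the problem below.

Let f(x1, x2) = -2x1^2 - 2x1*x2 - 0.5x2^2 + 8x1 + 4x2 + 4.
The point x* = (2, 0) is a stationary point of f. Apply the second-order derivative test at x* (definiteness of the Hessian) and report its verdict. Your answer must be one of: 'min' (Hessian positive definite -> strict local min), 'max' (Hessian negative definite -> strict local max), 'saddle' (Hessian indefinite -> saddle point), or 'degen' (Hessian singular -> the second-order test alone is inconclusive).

Compute the Hessian H = grad^2 f:
  H = [[-4, -2], [-2, -1]]
Verify stationarity: grad f(x*) = H x* + g = (0, 0).
Eigenvalues of H: -5, 0.
H has a zero eigenvalue (singular; negative semidefinite but not definite), so H is neither positive definite, negative definite, nor indefinite. The second-order test alone is inconclusive -> degen.
(Indeed, f is constant along the null direction of H through x*, so x* is not a strict local extremum.)

degen


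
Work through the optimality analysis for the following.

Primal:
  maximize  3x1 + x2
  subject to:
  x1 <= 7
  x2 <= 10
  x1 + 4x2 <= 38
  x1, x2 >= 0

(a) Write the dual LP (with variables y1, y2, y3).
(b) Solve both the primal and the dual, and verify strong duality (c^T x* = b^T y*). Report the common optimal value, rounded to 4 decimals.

The standard primal-dual pair for 'max c^T x s.t. A x <= b, x >= 0' is:
  Dual:  min b^T y  s.t.  A^T y >= c,  y >= 0.

So the dual LP is:
  minimize  7y1 + 10y2 + 38y3
  subject to:
    y1 + y3 >= 3
    y2 + 4y3 >= 1
    y1, y2, y3 >= 0

Solving the primal: x* = (7, 7.75).
  primal value c^T x* = 28.75.
Solving the dual: y* = (2.75, 0, 0.25).
  dual value b^T y* = 28.75.
Strong duality: c^T x* = b^T y*. Confirmed.

28.75


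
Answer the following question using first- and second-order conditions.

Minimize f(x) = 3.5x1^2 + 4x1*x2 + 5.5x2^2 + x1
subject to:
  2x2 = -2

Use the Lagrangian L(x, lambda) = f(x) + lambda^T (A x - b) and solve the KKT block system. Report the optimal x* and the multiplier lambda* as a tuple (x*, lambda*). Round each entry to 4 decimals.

Form the Lagrangian:
  L(x, lambda) = (1/2) x^T Q x + c^T x + lambda^T (A x - b)
Stationarity (grad_x L = 0): Q x + c + A^T lambda = 0.
Primal feasibility: A x = b.

This gives the KKT block system:
  [ Q   A^T ] [ x     ]   [-c ]
  [ A    0  ] [ lambda ] = [ b ]

Solving the linear system:
  x*      = (0.4286, -1)
  lambda* = (4.6429)
  f(x*)   = 4.8571

x* = (0.4286, -1), lambda* = (4.6429)


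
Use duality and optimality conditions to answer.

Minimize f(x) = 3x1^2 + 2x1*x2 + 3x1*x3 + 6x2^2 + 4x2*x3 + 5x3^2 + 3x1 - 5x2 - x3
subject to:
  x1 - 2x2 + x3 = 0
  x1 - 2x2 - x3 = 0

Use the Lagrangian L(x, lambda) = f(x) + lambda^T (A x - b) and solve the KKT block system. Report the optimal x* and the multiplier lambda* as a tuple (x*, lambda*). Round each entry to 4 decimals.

Form the Lagrangian:
  L(x, lambda) = (1/2) x^T Q x + c^T x + lambda^T (A x - b)
Stationarity (grad_x L = 0): Q x + c + A^T lambda = 0.
Primal feasibility: A x = b.

This gives the KKT block system:
  [ Q   A^T ] [ x     ]   [-c ]
  [ A    0  ] [ lambda ] = [ b ]

Solving the linear system:
  x*      = (-0.0455, -0.0227, 0)
  lambda* = (-0.7273, -1.9545)
  f(x*)   = -0.0114

x* = (-0.0455, -0.0227, 0), lambda* = (-0.7273, -1.9545)


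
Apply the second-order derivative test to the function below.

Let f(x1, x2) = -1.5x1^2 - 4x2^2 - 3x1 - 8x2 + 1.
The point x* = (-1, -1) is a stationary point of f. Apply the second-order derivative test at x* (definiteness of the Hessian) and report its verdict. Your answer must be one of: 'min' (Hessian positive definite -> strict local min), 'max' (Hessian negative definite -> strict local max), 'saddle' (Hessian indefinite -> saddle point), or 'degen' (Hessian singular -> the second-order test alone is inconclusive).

Compute the Hessian H = grad^2 f:
  H = [[-3, 0], [0, -8]]
Verify stationarity: grad f(x*) = H x* + g = (0, 0).
Eigenvalues of H: -8, -3.
Both eigenvalues < 0, so H is negative definite -> x* is a strict local max.

max


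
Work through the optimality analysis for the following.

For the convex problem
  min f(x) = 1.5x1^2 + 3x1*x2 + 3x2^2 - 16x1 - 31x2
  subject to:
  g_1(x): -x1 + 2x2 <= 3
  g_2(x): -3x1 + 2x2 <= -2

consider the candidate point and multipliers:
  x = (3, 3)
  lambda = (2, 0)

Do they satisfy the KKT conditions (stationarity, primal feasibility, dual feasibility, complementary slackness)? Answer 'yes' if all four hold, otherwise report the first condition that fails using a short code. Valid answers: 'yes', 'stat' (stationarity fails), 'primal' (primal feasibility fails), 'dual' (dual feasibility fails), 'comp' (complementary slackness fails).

Gradient of f: grad f(x) = Q x + c = (2, -4)
Constraint values g_i(x) = a_i^T x - b_i:
  g_1((3, 3)) = 0
  g_2((3, 3)) = -1
Stationarity residual: grad f(x) + sum_i lambda_i a_i = (0, 0)
  -> stationarity OK
Primal feasibility (all g_i <= 0): OK
Dual feasibility (all lambda_i >= 0): OK
Complementary slackness (lambda_i * g_i(x) = 0 for all i): OK

Verdict: yes, KKT holds.

yes


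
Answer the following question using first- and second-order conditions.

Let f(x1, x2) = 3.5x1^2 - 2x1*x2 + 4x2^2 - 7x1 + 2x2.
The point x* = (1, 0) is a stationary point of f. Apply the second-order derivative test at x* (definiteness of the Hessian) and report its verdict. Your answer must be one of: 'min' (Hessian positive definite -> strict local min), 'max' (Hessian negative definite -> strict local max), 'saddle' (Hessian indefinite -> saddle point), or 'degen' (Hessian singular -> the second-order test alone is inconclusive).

Compute the Hessian H = grad^2 f:
  H = [[7, -2], [-2, 8]]
Verify stationarity: grad f(x*) = H x* + g = (0, 0).
Eigenvalues of H: 5.4384, 9.5616.
Both eigenvalues > 0, so H is positive definite -> x* is a strict local min.

min
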